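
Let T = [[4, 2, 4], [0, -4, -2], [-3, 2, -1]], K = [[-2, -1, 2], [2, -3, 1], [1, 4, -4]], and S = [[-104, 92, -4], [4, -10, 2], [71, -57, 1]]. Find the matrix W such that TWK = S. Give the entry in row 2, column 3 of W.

-2

W = T⁻¹SK⁻¹ (apply T⁻¹ on the left and K⁻¹ on the right).
det T = -4, so T⁻¹ = [[-2, -5/2, -3], [-3/2, -2, -2], [3, 7/2, 4]].
K has determinant -3; K⁻¹ = [[-8/3, -4/3, -5/3], [-3, -2, -2], [-11/3, -7/3, -8/3]].
T⁻¹S = [[-15, 12, 0], [6, -4, 0], [-14, 13, -1]].
W = (T⁻¹S)K⁻¹ = [[4, -4, 1], [-4, 0, -2], [2, -5, 0]].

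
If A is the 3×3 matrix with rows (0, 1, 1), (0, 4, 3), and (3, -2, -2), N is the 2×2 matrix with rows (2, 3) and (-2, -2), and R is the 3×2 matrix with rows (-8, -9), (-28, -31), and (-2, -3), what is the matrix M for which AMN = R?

M = [[-1, 2], [0, 2], [-1, 1]]

M = A⁻¹RN⁻¹ (apply A⁻¹ on the left and N⁻¹ on the right).
det A = -3; the adjugate gives A⁻¹ = [[2/3, 0, 1/3], [-3, 1, 0], [4, -1, 0]].
det N = 2, so N⁻¹ = [[-1, -3/2], [1, 1]].
A⁻¹R = [[-6, -7], [-4, -4], [-4, -5]].
M = (A⁻¹R)N⁻¹ = [[-1, 2], [0, 2], [-1, 1]].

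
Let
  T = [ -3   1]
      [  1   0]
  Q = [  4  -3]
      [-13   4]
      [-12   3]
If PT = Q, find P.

Since T sits to the right of P, P = QT⁻¹.
det T = -1, so T⁻¹ = [[0, 1], [1, 3]].
P = QT⁻¹ = [[4, -3], [-13, 4], [-12, 3]] · [[0, 1], [1, 3]] = [[-3, -5], [4, -1], [3, -3]].

P = [[-3, -5], [4, -1], [3, -3]]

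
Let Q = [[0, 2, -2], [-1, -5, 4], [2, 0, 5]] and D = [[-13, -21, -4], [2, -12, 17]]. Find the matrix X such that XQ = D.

Right-multiplying both sides by Q⁻¹ gives X = DQ⁻¹.
Q has determinant 6; Q⁻¹ = [[-25/6, -5/3, -1/3], [13/6, 2/3, 1/3], [5/3, 2/3, 1/3]].
X = DQ⁻¹ = [[-13, -21, -4], [2, -12, 17]] · [[-25/6, -5/3, -1/3], [13/6, 2/3, 1/3], [5/3, 2/3, 1/3]] = [[2, 5, -4], [-6, 0, 1]].

X = [[2, 5, -4], [-6, 0, 1]]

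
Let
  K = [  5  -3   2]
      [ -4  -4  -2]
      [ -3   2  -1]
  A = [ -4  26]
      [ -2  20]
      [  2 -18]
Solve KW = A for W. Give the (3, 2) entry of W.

-6

K is on the left of W, so left-multiply by K⁻¹: W = K⁻¹A.
det K = -6, so K⁻¹ = [[-4/3, -1/6, -7/3], [-1/3, -1/6, -1/3], [10/3, 1/6, 16/3]].
W = K⁻¹A = [[-4/3, -1/6, -7/3], [-1/3, -1/6, -1/3], [10/3, 1/6, 16/3]] · [[-4, 26], [-2, 20], [2, -18]] = [[1, 4], [1, -6], [-3, -6]].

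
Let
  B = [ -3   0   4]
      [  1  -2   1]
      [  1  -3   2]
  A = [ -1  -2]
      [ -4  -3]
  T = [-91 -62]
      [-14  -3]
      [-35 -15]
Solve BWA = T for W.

W = [[-5, -4], [-2, -3], [-5, 3]]

Left-multiply by B⁻¹ and right-multiply by A⁻¹: W = B⁻¹TA⁻¹.
B has determinant -1; B⁻¹ = [[1, 12, -8], [1, 10, -7], [1, 9, -6]].
det A = -5, so A⁻¹ = [[3/5, -2/5], [-4/5, 1/5]].
B⁻¹T = [[21, 22], [14, 13], [-7, 1]].
W = (B⁻¹T)A⁻¹ = [[-5, -4], [-2, -3], [-5, 3]].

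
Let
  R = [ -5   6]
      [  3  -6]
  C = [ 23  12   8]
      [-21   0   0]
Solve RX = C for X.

X = [[-1, -6, -4], [3, -3, -2]]

R is on the left of X, so left-multiply by R⁻¹: X = R⁻¹C.
R has determinant 12; R⁻¹ = [[-1/2, -1/2], [-1/4, -5/12]].
X = R⁻¹C = [[-1/2, -1/2], [-1/4, -5/12]] · [[23, 12, 8], [-21, 0, 0]] = [[-1, -6, -4], [3, -3, -2]].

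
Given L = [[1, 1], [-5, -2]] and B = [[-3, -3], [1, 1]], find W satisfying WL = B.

W = [[-3, 0], [1, 0]]

Right-multiplying both sides by L⁻¹ gives W = BL⁻¹.
det L = 3, so L⁻¹ = [[-2/3, -1/3], [5/3, 1/3]].
W = BL⁻¹ = [[-3, -3], [1, 1]] · [[-2/3, -1/3], [5/3, 1/3]] = [[-3, 0], [1, 0]].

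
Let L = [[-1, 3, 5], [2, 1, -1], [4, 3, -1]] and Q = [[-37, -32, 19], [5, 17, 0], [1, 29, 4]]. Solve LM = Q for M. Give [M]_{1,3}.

3

Since L multiplies M on the left, M = L⁻¹Q.
L has determinant 2; L⁻¹ = [[1, 9, -4], [-1, -19/2, 9/2], [1, 15/2, -7/2]].
M = L⁻¹Q = [[1, 9, -4], [-1, -19/2, 9/2], [1, 15/2, -7/2]] · [[-37, -32, 19], [5, 17, 0], [1, 29, 4]] = [[4, 5, 3], [-6, 1, -1], [-3, -6, 5]].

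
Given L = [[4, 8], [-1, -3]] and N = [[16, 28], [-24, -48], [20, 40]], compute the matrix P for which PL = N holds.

P = [[5, 4], [-6, 0], [5, 0]]

Since L sits to the right of P, P = NL⁻¹.
det L = -4; the adjugate gives L⁻¹ = [[3/4, 2], [-1/4, -1]].
P = NL⁻¹ = [[16, 28], [-24, -48], [20, 40]] · [[3/4, 2], [-1/4, -1]] = [[5, 4], [-6, 0], [5, 0]].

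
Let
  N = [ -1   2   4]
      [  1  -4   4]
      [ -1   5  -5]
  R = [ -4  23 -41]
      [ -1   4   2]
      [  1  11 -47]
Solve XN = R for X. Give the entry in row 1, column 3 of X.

Since N sits to the right of X, X = RN⁻¹.
det N = 6; the adjugate gives N⁻¹ = [[0, 5, 4], [1/6, 3/2, 4/3], [1/6, 1/2, 1/3]].
X = RN⁻¹ = [[-4, 23, -41], [-1, 4, 2], [1, 11, -47]] · [[0, 5, 4], [1/6, 3/2, 4/3], [1/6, 1/2, 1/3]] = [[-3, -6, 1], [1, 2, 2], [-6, -2, 3]].

1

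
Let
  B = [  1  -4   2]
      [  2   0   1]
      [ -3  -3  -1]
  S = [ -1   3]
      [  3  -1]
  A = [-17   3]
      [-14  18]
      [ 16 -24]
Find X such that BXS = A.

Left-multiply by B⁻¹ and right-multiply by S⁻¹: X = B⁻¹AS⁻¹.
det B = -5; the adjugate gives B⁻¹ = [[-3/5, 2, 4/5], [1/5, -1, -3/5], [6/5, -3, -8/5]].
det S = -8, so S⁻¹ = [[1/8, 3/8], [3/8, 1/8]].
B⁻¹A = [[-5, 15], [1, -3], [-4, -12]].
X = (B⁻¹A)S⁻¹ = [[5, 0], [-1, 0], [-5, -3]].

X = [[5, 0], [-1, 0], [-5, -3]]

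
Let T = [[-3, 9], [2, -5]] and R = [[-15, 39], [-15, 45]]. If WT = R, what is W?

Right-multiplying both sides by T⁻¹ gives W = RT⁻¹.
det T = -3, so T⁻¹ = [[5/3, 3], [2/3, 1]].
W = RT⁻¹ = [[-15, 39], [-15, 45]] · [[5/3, 3], [2/3, 1]] = [[1, -6], [5, 0]].

W = [[1, -6], [5, 0]]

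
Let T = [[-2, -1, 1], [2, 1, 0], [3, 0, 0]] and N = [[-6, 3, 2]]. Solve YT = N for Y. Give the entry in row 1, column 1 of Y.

T is on the right of Y, so right-multiply by T⁻¹: Y = NT⁻¹.
T has determinant -3; T⁻¹ = [[0, 0, 1/3], [0, 1, -2/3], [1, 1, 0]].
Y = NT⁻¹ = [[-6, 3, 2]] · [[0, 0, 1/3], [0, 1, -2/3], [1, 1, 0]] = [[2, 5, -4]].

2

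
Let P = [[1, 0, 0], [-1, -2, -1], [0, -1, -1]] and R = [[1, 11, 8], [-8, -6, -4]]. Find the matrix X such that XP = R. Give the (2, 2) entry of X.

2

Since P sits to the right of X, X = RP⁻¹.
P has determinant 1; P⁻¹ = [[1, 0, 0], [-1, -1, 1], [1, 1, -2]].
X = RP⁻¹ = [[1, 11, 8], [-8, -6, -4]] · [[1, 0, 0], [-1, -1, 1], [1, 1, -2]] = [[-2, -3, -5], [-6, 2, 2]].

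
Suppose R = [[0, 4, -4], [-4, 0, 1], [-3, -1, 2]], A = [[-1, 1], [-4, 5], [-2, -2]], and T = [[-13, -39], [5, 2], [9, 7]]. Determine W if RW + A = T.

W = [[-1, 2], [2, -5], [5, 5]]

RW = T − A = [[-12, -40], [9, -3], [11, 9]].
Since R multiplies W on the left, W = R⁻¹(T − A).
R has determinant 4; R⁻¹ = [[1/4, -1, 1], [5/4, -3, 4], [1, -3, 4]].
W = R⁻¹(T − A) = [[-1, 2], [2, -5], [5, 5]].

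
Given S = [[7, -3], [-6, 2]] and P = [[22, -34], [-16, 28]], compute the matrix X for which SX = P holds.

Left-multiplying both sides by S⁻¹ gives X = S⁻¹P.
S has determinant -4; S⁻¹ = [[-1/2, -3/4], [-3/2, -7/4]].
X = S⁻¹P = [[-1/2, -3/4], [-3/2, -7/4]] · [[22, -34], [-16, 28]] = [[1, -4], [-5, 2]].

X = [[1, -4], [-5, 2]]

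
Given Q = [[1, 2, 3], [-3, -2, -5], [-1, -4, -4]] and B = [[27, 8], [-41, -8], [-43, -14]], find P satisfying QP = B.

Since Q multiplies P on the left, P = Q⁻¹B.
det Q = 4, so Q⁻¹ = [[-3, -1, -1], [-7/4, -1/4, -1], [5/2, 1/2, 1]].
P = Q⁻¹B = [[-3, -1, -1], [-7/4, -1/4, -1], [5/2, 1/2, 1]] · [[27, 8], [-41, -8], [-43, -14]] = [[3, -2], [6, 2], [4, 2]].

P = [[3, -2], [6, 2], [4, 2]]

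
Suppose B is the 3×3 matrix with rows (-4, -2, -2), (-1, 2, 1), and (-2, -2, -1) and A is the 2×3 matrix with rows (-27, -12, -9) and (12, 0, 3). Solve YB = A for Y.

Y = [[3, 3, 6], [-3, -2, 1]]

Right-multiplying both sides by B⁻¹ gives Y = AB⁻¹.
det B = -6; the adjugate gives B⁻¹ = [[0, -1/3, -1/3], [1/2, 0, -1], [-1, 2/3, 5/3]].
Y = AB⁻¹ = [[-27, -12, -9], [12, 0, 3]] · [[0, -1/3, -1/3], [1/2, 0, -1], [-1, 2/3, 5/3]] = [[3, 3, 6], [-3, -2, 1]].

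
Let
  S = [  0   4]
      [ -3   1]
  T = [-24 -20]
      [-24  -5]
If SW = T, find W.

W = [[6, 0], [-6, -5]]

Since S multiplies W on the left, W = S⁻¹T.
det S = 12, so S⁻¹ = [[1/12, -1/3], [1/4, 0]].
W = S⁻¹T = [[1/12, -1/3], [1/4, 0]] · [[-24, -20], [-24, -5]] = [[6, 0], [-6, -5]].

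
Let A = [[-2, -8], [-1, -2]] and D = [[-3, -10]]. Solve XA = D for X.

X = [[1, 1]]

A is on the right of X, so right-multiply by A⁻¹: X = DA⁻¹.
det A = -4, so A⁻¹ = [[1/2, -2], [-1/4, 1/2]].
X = DA⁻¹ = [[-3, -10]] · [[1/2, -2], [-1/4, 1/2]] = [[1, 1]].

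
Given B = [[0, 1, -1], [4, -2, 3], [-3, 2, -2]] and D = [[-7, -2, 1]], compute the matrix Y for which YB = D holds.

B is on the right of Y, so right-multiply by B⁻¹: Y = DB⁻¹.
det B = -3; the adjugate gives B⁻¹ = [[2/3, 0, -1/3], [1/3, 1, 4/3], [-2/3, 1, 4/3]].
Y = DB⁻¹ = [[-7, -2, 1]] · [[2/3, 0, -1/3], [1/3, 1, 4/3], [-2/3, 1, 4/3]] = [[-6, -1, 1]].

Y = [[-6, -1, 1]]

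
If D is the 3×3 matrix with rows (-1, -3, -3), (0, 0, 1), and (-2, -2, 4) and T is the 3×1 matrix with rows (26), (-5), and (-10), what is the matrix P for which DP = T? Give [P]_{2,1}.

-3

Left-multiplying both sides by D⁻¹ gives P = D⁻¹T.
D has determinant 4; D⁻¹ = [[1/2, 9/2, -3/4], [-1/2, -5/2, 1/4], [0, 1, 0]].
P = D⁻¹T = [[1/2, 9/2, -3/4], [-1/2, -5/2, 1/4], [0, 1, 0]] · [[26], [-5], [-10]] = [[-2], [-3], [-5]].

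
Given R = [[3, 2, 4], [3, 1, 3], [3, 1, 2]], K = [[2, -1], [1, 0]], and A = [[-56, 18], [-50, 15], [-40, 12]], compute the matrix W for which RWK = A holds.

W = [[-2, -4], [0, 4], [-3, -4]]

Left-multiply by R⁻¹ and right-multiply by K⁻¹: W = R⁻¹AK⁻¹.
R has determinant 3; R⁻¹ = [[-1/3, 0, 2/3], [1, -2, 1], [0, 1, -1]].
det K = 1, so K⁻¹ = [[0, 1], [-1, 2]].
R⁻¹A = [[-8, 2], [4, 0], [-10, 3]].
W = (R⁻¹A)K⁻¹ = [[-2, -4], [0, 4], [-3, -4]].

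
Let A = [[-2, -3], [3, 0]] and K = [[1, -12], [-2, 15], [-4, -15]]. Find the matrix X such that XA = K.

A is on the right of X, so right-multiply by A⁻¹: X = KA⁻¹.
A has determinant 9; A⁻¹ = [[0, 1/3], [-1/3, -2/9]].
X = KA⁻¹ = [[1, -12], [-2, 15], [-4, -15]] · [[0, 1/3], [-1/3, -2/9]] = [[4, 3], [-5, -4], [5, 2]].

X = [[4, 3], [-5, -4], [5, 2]]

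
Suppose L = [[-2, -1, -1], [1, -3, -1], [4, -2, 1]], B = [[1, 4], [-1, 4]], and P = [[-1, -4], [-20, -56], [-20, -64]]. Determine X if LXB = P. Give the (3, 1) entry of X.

0

X = L⁻¹PB⁻¹ (apply L⁻¹ on the left and B⁻¹ on the right).
det L = 5; the adjugate gives L⁻¹ = [[-1, 3/5, -2/5], [-1, 2/5, -3/5], [2, -8/5, 7/5]].
det B = 8, so B⁻¹ = [[1/2, -1/2], [1/8, 1/8]].
L⁻¹P = [[-3, -4], [5, 20], [2, -8]].
X = (L⁻¹P)B⁻¹ = [[-2, 1], [5, 0], [0, -2]].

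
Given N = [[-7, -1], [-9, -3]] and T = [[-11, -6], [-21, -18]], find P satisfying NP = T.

Since N multiplies P on the left, P = N⁻¹T.
det N = 12, so N⁻¹ = [[-1/4, 1/12], [3/4, -7/12]].
P = N⁻¹T = [[-1/4, 1/12], [3/4, -7/12]] · [[-11, -6], [-21, -18]] = [[1, 0], [4, 6]].

P = [[1, 0], [4, 6]]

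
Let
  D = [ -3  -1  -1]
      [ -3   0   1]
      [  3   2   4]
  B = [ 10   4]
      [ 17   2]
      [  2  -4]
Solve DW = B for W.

Left-multiplying both sides by D⁻¹ gives W = D⁻¹B.
det D = -3; the adjugate gives D⁻¹ = [[2/3, -2/3, 1/3], [-5, 3, -2], [2, -1, 1]].
W = D⁻¹B = [[2/3, -2/3, 1/3], [-5, 3, -2], [2, -1, 1]] · [[10, 4], [17, 2], [2, -4]] = [[-4, 0], [-3, -6], [5, 2]].

W = [[-4, 0], [-3, -6], [5, 2]]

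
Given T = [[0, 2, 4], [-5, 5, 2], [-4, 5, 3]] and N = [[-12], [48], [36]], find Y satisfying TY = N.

Left-multiplying both sides by T⁻¹ gives Y = T⁻¹N.
det T = -6; the adjugate gives T⁻¹ = [[-5/6, -7/3, 8/3], [-7/6, -8/3, 10/3], [5/6, 4/3, -5/3]].
Y = T⁻¹N = [[-5/6, -7/3, 8/3], [-7/6, -8/3, 10/3], [5/6, 4/3, -5/3]] · [[-12], [48], [36]] = [[-6], [6], [-6]].

Y = [[-6], [6], [-6]]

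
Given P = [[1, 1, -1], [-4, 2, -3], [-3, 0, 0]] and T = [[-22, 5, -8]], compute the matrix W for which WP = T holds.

W = [[-1, 3, 3]]

Right-multiplying both sides by P⁻¹ gives W = TP⁻¹.
det P = 3; the adjugate gives P⁻¹ = [[0, 0, -1/3], [3, -1, 7/3], [2, -1, 2]].
W = TP⁻¹ = [[-22, 5, -8]] · [[0, 0, -1/3], [3, -1, 7/3], [2, -1, 2]] = [[-1, 3, 3]].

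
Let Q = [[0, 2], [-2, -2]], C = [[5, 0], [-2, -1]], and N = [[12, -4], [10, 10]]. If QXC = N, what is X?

X = Q⁻¹NC⁻¹ (apply Q⁻¹ on the left and C⁻¹ on the right).
Q has determinant 4; Q⁻¹ = [[-1/2, -1/2], [1/2, 0]].
C has determinant -5; C⁻¹ = [[1/5, 0], [-2/5, -1]].
Q⁻¹N = [[-11, -3], [6, -2]].
X = (Q⁻¹N)C⁻¹ = [[-1, 3], [2, 2]].

X = [[-1, 3], [2, 2]]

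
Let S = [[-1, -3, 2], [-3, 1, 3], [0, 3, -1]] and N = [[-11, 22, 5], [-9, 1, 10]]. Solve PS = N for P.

P = [[-1, 4, 5], [-3, 4, -4]]

Since S sits to the right of P, P = NS⁻¹.
det S = 1, so S⁻¹ = [[-10, 3, -11], [-3, 1, -3], [-9, 3, -10]].
P = NS⁻¹ = [[-11, 22, 5], [-9, 1, 10]] · [[-10, 3, -11], [-3, 1, -3], [-9, 3, -10]] = [[-1, 4, 5], [-3, 4, -4]].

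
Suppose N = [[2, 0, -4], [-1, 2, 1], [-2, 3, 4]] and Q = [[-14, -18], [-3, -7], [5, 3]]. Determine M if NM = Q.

Since N multiplies M on the left, M = N⁻¹Q.
det N = 6, so N⁻¹ = [[5/6, -2, 4/3], [1/3, 0, 1/3], [1/6, -1, 2/3]].
M = N⁻¹Q = [[5/6, -2, 4/3], [1/3, 0, 1/3], [1/6, -1, 2/3]] · [[-14, -18], [-3, -7], [5, 3]] = [[1, 3], [-3, -5], [4, 6]].

M = [[1, 3], [-3, -5], [4, 6]]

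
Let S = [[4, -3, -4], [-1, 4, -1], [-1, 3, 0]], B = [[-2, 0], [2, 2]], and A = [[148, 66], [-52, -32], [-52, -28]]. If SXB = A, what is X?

X = [[-3, 5], [3, -3], [5, -1]]

Left-multiply by S⁻¹ and right-multiply by B⁻¹: X = S⁻¹AB⁻¹.
det S = 5, so S⁻¹ = [[3/5, -12/5, 19/5], [1/5, -4/5, 8/5], [1/5, -9/5, 13/5]].
B has determinant -4; B⁻¹ = [[-1/2, 0], [1/2, 1/2]].
S⁻¹A = [[16, 10], [-12, -6], [-12, -2]].
X = (S⁻¹A)B⁻¹ = [[-3, 5], [3, -3], [5, -1]].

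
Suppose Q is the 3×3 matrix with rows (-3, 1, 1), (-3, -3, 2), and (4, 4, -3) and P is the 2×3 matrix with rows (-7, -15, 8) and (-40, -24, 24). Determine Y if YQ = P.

Y = [[-2, -1, -4], [4, 4, -4]]

Right-multiplying both sides by Q⁻¹ gives Y = PQ⁻¹.
det Q = -4; the adjugate gives Q⁻¹ = [[-1/4, -7/4, -5/4], [1/4, -5/4, -3/4], [0, -4, -3]].
Y = PQ⁻¹ = [[-7, -15, 8], [-40, -24, 24]] · [[-1/4, -7/4, -5/4], [1/4, -5/4, -3/4], [0, -4, -3]] = [[-2, -1, -4], [4, 4, -4]].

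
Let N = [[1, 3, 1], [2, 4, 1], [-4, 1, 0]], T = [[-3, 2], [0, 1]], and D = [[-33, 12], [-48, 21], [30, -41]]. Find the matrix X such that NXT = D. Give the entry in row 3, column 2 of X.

Left-multiply by N⁻¹ and right-multiply by T⁻¹: X = N⁻¹DT⁻¹.
N has determinant 5; N⁻¹ = [[-1/5, 1/5, -1/5], [-4/5, 4/5, 1/5], [18/5, -13/5, -2/5]].
T has determinant -3; T⁻¹ = [[-1/3, 2/3], [0, 1]].
N⁻¹D = [[-9, 10], [-6, -1], [-6, 5]].
X = (N⁻¹D)T⁻¹ = [[3, 4], [2, -5], [2, 1]].

1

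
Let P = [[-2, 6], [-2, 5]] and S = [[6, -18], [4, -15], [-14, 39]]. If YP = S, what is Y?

P is on the right of Y, so right-multiply by P⁻¹: Y = SP⁻¹.
det P = 2; the adjugate gives P⁻¹ = [[5/2, -3], [1, -1]].
Y = SP⁻¹ = [[6, -18], [4, -15], [-14, 39]] · [[5/2, -3], [1, -1]] = [[-3, 0], [-5, 3], [4, 3]].

Y = [[-3, 0], [-5, 3], [4, 3]]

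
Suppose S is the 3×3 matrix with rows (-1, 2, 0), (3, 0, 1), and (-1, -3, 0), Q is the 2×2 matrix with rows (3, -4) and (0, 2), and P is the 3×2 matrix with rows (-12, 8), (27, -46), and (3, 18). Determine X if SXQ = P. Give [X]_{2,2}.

Isolating X: multiply by S⁻¹ from the left and Q⁻¹ from the right, so X = S⁻¹PQ⁻¹.
S has determinant -5; S⁻¹ = [[-3/5, 0, -2/5], [1/5, 0, -1/5], [9/5, 1, 6/5]].
Q has determinant 6; Q⁻¹ = [[1/3, 2/3], [0, 1/2]].
S⁻¹P = [[6, -12], [-3, -2], [9, -10]].
X = (S⁻¹P)Q⁻¹ = [[2, -2], [-1, -3], [3, 1]].

-3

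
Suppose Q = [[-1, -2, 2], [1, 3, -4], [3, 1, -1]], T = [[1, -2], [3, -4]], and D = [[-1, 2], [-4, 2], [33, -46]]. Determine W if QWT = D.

W = [[1, 4], [-4, -1], [-4, 1]]

Left-multiply by Q⁻¹ and right-multiply by T⁻¹: W = Q⁻¹DT⁻¹.
Q has determinant 5; Q⁻¹ = [[1/5, 0, 2/5], [-11/5, -1, -2/5], [-8/5, -1, -1/5]].
det T = 2, so T⁻¹ = [[-2, 1], [-3/2, 1/2]].
Q⁻¹D = [[13, -18], [-7, 12], [-1, 4]].
W = (Q⁻¹D)T⁻¹ = [[1, 4], [-4, -1], [-4, 1]].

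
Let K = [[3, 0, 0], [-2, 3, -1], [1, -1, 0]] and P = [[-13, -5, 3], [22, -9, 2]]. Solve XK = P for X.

X = [[-5, -3, -4], [5, -2, 3]]

Right-multiplying both sides by K⁻¹ gives X = PK⁻¹.
det K = -3; the adjugate gives K⁻¹ = [[1/3, 0, 0], [1/3, 0, -1], [1/3, -1, -3]].
X = PK⁻¹ = [[-13, -5, 3], [22, -9, 2]] · [[1/3, 0, 0], [1/3, 0, -1], [1/3, -1, -3]] = [[-5, -3, -4], [5, -2, 3]].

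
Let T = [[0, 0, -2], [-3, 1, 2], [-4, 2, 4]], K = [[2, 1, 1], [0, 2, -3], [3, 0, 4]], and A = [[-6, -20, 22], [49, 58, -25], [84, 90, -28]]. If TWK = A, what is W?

Isolating W: multiply by T⁻¹ from the left and K⁻¹ from the right, so W = T⁻¹AK⁻¹.
T has determinant 4; T⁻¹ = [[0, -1, 1/2], [1, -2, 3/2], [-1/2, 0, 0]].
det K = 1; the adjugate gives K⁻¹ = [[8, -4, -5], [-9, 5, 6], [-6, 3, 4]].
T⁻¹A = [[-7, -13, 11], [22, -1, 30], [3, 10, -11]].
W = (T⁻¹A)K⁻¹ = [[-5, -4, 1], [5, -3, 4], [0, 5, 1]].

W = [[-5, -4, 1], [5, -3, 4], [0, 5, 1]]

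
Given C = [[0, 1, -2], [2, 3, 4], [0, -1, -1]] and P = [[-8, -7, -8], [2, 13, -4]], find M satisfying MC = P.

M = [[-1, -4, -6], [6, 1, -4]]

Since C sits to the right of M, M = PC⁻¹.
det C = 6, so C⁻¹ = [[1/6, 1/2, 5/3], [1/3, 0, -2/3], [-1/3, 0, -1/3]].
M = PC⁻¹ = [[-8, -7, -8], [2, 13, -4]] · [[1/6, 1/2, 5/3], [1/3, 0, -2/3], [-1/3, 0, -1/3]] = [[-1, -4, -6], [6, 1, -4]].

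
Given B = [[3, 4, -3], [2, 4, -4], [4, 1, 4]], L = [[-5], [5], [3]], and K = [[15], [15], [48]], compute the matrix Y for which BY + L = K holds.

Y = [[5], [5], [5]]

BY = K − L = [[20], [10], [45]].
Since B multiplies Y on the left, Y = B⁻¹(K − L).
B has determinant 6; B⁻¹ = [[10/3, -19/6, -2/3], [-4, 4, 1], [-7/3, 13/6, 2/3]].
Y = B⁻¹(K − L) = [[5], [5], [5]].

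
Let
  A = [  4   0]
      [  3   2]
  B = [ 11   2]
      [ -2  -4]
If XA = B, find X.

Right-multiplying both sides by A⁻¹ gives X = BA⁻¹.
A has determinant 8; A⁻¹ = [[1/4, 0], [-3/8, 1/2]].
X = BA⁻¹ = [[11, 2], [-2, -4]] · [[1/4, 0], [-3/8, 1/2]] = [[2, 1], [1, -2]].

X = [[2, 1], [1, -2]]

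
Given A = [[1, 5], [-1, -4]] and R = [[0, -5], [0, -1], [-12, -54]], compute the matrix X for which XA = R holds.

Since A sits to the right of X, X = RA⁻¹.
det A = 1, so A⁻¹ = [[-4, -5], [1, 1]].
X = RA⁻¹ = [[0, -5], [0, -1], [-12, -54]] · [[-4, -5], [1, 1]] = [[-5, -5], [-1, -1], [-6, 6]].

X = [[-5, -5], [-1, -1], [-6, 6]]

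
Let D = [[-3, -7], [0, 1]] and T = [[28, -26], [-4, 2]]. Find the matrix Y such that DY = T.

Y = [[0, 4], [-4, 2]]

Left-multiplying both sides by D⁻¹ gives Y = D⁻¹T.
det D = -3, so D⁻¹ = [[-1/3, -7/3], [0, 1]].
Y = D⁻¹T = [[-1/3, -7/3], [0, 1]] · [[28, -26], [-4, 2]] = [[0, 4], [-4, 2]].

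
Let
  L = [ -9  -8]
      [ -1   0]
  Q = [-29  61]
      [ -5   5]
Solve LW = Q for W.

L is on the left of W, so left-multiply by L⁻¹: W = L⁻¹Q.
det L = -8, so L⁻¹ = [[0, -1], [-1/8, 9/8]].
W = L⁻¹Q = [[0, -1], [-1/8, 9/8]] · [[-29, 61], [-5, 5]] = [[5, -5], [-2, -2]].

W = [[5, -5], [-2, -2]]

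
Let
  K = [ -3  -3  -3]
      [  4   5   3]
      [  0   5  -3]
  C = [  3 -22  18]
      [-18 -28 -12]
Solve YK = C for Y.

Y = [[-1, 0, -5], [6, 0, -2]]

K is on the right of Y, so right-multiply by K⁻¹: Y = CK⁻¹.
det K = -6; the adjugate gives K⁻¹ = [[5, 4, -1], [-2, -3/2, 1/2], [-10/3, -5/2, 1/2]].
Y = CK⁻¹ = [[3, -22, 18], [-18, -28, -12]] · [[5, 4, -1], [-2, -3/2, 1/2], [-10/3, -5/2, 1/2]] = [[-1, 0, -5], [6, 0, -2]].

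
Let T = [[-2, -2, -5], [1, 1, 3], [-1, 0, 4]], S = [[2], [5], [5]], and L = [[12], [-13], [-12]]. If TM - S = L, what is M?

TM = L + S = [[14], [-8], [-7]].
Left-multiplying both sides by T⁻¹ gives M = T⁻¹(L + S).
det T = 1, so T⁻¹ = [[4, 8, -1], [-7, -13, 1], [1, 2, 0]].
M = T⁻¹(L + S) = [[-1], [-1], [-2]].

M = [[-1], [-1], [-2]]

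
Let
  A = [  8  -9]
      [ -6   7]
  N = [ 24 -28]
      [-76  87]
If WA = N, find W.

W = [[0, -4], [-5, 6]]

Right-multiplying both sides by A⁻¹ gives W = NA⁻¹.
det A = 2; the adjugate gives A⁻¹ = [[7/2, 9/2], [3, 4]].
W = NA⁻¹ = [[24, -28], [-76, 87]] · [[7/2, 9/2], [3, 4]] = [[0, -4], [-5, 6]].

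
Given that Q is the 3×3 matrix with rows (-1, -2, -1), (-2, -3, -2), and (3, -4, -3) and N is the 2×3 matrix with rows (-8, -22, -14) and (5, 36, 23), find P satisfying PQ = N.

P = [[3, 4, 1], [-6, -4, -3]]

Since Q sits to the right of P, P = NQ⁻¹.
det Q = 6; the adjugate gives Q⁻¹ = [[1/6, -1/3, 1/6], [-2, 1, 0], [17/6, -5/3, -1/6]].
P = NQ⁻¹ = [[-8, -22, -14], [5, 36, 23]] · [[1/6, -1/3, 1/6], [-2, 1, 0], [17/6, -5/3, -1/6]] = [[3, 4, 1], [-6, -4, -3]].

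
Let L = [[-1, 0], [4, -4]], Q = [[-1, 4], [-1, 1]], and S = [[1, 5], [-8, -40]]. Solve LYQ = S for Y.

Left-multiply by L⁻¹ and right-multiply by Q⁻¹: Y = L⁻¹SQ⁻¹.
det L = 4; the adjugate gives L⁻¹ = [[-1, 0], [-1, -1/4]].
Q has determinant 3; Q⁻¹ = [[1/3, -4/3], [1/3, -1/3]].
L⁻¹S = [[-1, -5], [1, 5]].
Y = (L⁻¹S)Q⁻¹ = [[-2, 3], [2, -3]].

Y = [[-2, 3], [2, -3]]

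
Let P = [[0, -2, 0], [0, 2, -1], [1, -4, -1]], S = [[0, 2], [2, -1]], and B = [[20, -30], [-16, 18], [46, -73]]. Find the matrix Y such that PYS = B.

Y = [[0, 1], [5, -5], [5, -2]]

Left-multiply by P⁻¹ and right-multiply by S⁻¹: Y = P⁻¹BS⁻¹.
P has determinant 2; P⁻¹ = [[-3, -1, 1], [-1/2, 0, 0], [-1, -1, 0]].
det S = -4, so S⁻¹ = [[1/4, 1/2], [1/2, 0]].
P⁻¹B = [[2, -1], [-10, 15], [-4, 12]].
Y = (P⁻¹B)S⁻¹ = [[0, 1], [5, -5], [5, -2]].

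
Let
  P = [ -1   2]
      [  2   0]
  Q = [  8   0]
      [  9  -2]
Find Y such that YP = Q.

Y = [[0, 4], [-1, 4]]

P is on the right of Y, so right-multiply by P⁻¹: Y = QP⁻¹.
det P = -4; the adjugate gives P⁻¹ = [[0, 1/2], [1/2, 1/4]].
Y = QP⁻¹ = [[8, 0], [9, -2]] · [[0, 1/2], [1/2, 1/4]] = [[0, 4], [-1, 4]].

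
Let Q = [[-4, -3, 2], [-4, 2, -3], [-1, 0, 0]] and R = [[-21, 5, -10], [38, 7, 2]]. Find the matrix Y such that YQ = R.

Right-multiplying both sides by Q⁻¹ gives Y = RQ⁻¹.
det Q = -5, so Q⁻¹ = [[0, 0, -1], [-3/5, -2/5, 4], [-2/5, -3/5, 4]].
Y = RQ⁻¹ = [[-21, 5, -10], [38, 7, 2]] · [[0, 0, -1], [-3/5, -2/5, 4], [-2/5, -3/5, 4]] = [[1, 4, 1], [-5, -4, -2]].

Y = [[1, 4, 1], [-5, -4, -2]]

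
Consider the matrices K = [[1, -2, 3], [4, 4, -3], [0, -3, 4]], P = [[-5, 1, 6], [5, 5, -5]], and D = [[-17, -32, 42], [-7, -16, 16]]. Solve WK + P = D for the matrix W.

W = [[4, -4, 3], [0, -3, 3]]

WK = D − P = [[-12, -33, 36], [-12, -21, 21]].
K is on the right of W, so right-multiply by K⁻¹: W = (D − P)K⁻¹.
K has determinant 3; K⁻¹ = [[7/3, -1/3, -2], [-16/3, 4/3, 5], [-4, 1, 4]].
W = (D − P)K⁻¹ = [[4, -4, 3], [0, -3, 3]].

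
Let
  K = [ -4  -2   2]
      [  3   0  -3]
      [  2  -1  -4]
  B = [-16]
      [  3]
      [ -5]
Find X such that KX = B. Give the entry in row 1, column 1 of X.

2

Since K multiplies X on the left, X = K⁻¹B.
det K = -6; the adjugate gives K⁻¹ = [[1/2, 5/3, -1], [-1, -2, 1], [1/2, 4/3, -1]].
X = K⁻¹B = [[1/2, 5/3, -1], [-1, -2, 1], [1/2, 4/3, -1]] · [[-16], [3], [-5]] = [[2], [5], [1]].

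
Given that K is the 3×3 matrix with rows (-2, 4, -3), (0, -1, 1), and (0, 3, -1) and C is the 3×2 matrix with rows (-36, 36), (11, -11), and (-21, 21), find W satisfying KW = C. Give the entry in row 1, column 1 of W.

-1

Left-multiplying both sides by K⁻¹ gives W = K⁻¹C.
det K = 4; the adjugate gives K⁻¹ = [[-1/2, -5/4, 1/4], [0, 1/2, 1/2], [0, 3/2, 1/2]].
W = K⁻¹C = [[-1/2, -5/4, 1/4], [0, 1/2, 1/2], [0, 3/2, 1/2]] · [[-36, 36], [11, -11], [-21, 21]] = [[-1, 1], [-5, 5], [6, -6]].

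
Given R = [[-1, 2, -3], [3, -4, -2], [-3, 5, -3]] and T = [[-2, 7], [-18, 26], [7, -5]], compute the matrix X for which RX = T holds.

Left-multiplying both sides by R⁻¹ gives X = R⁻¹T.
det R = -1, so R⁻¹ = [[-22, 9, 16], [-15, 6, 11], [-3, 1, 2]].
X = R⁻¹T = [[-22, 9, 16], [-15, 6, 11], [-3, 1, 2]] · [[-2, 7], [-18, 26], [7, -5]] = [[-6, 0], [-1, -4], [2, -5]].

X = [[-6, 0], [-1, -4], [2, -5]]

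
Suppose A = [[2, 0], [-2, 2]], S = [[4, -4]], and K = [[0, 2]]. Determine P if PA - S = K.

P = [[1, -1]]

PA = K + S = [[4, -2]].
A is on the right of P, so right-multiply by A⁻¹: P = (K + S)A⁻¹.
det A = 4; the adjugate gives A⁻¹ = [[1/2, 0], [1/2, 1/2]].
P = (K + S)A⁻¹ = [[1, -1]].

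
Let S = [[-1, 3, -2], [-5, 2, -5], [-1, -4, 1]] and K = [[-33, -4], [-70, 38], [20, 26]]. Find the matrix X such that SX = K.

X = [[6, -6], [-5, -6], [6, -4]]

Since S multiplies X on the left, X = S⁻¹K.
det S = 4; the adjugate gives S⁻¹ = [[-9/2, 5/4, -11/4], [5/2, -3/4, 5/4], [11/2, -7/4, 13/4]].
X = S⁻¹K = [[-9/2, 5/4, -11/4], [5/2, -3/4, 5/4], [11/2, -7/4, 13/4]] · [[-33, -4], [-70, 38], [20, 26]] = [[6, -6], [-5, -6], [6, -4]].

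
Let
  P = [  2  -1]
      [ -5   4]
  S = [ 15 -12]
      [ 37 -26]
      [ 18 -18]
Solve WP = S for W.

W = [[0, -3], [6, -5], [-6, -6]]

Since P sits to the right of W, W = SP⁻¹.
P has determinant 3; P⁻¹ = [[4/3, 1/3], [5/3, 2/3]].
W = SP⁻¹ = [[15, -12], [37, -26], [18, -18]] · [[4/3, 1/3], [5/3, 2/3]] = [[0, -3], [6, -5], [-6, -6]].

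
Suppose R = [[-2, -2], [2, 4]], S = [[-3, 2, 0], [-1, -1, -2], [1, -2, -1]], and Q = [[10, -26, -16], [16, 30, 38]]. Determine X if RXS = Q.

Left-multiply by R⁻¹ and right-multiply by S⁻¹: X = R⁻¹QS⁻¹.
R has determinant -4; R⁻¹ = [[-1, -1/2], [1/2, 1/2]].
det S = 3, so S⁻¹ = [[-1, 2/3, -4/3], [-1, 1, -2], [1, -4/3, 5/3]].
R⁻¹Q = [[-18, 11, -3], [13, 2, 11]].
X = (R⁻¹Q)S⁻¹ = [[4, 3, -3], [-4, -4, -3]].

X = [[4, 3, -3], [-4, -4, -3]]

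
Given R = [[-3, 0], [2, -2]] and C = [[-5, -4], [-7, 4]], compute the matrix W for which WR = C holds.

W = [[3, 2], [1, -2]]

Since R sits to the right of W, W = CR⁻¹.
R has determinant 6; R⁻¹ = [[-1/3, 0], [-1/3, -1/2]].
W = CR⁻¹ = [[-5, -4], [-7, 4]] · [[-1/3, 0], [-1/3, -1/2]] = [[3, 2], [1, -2]].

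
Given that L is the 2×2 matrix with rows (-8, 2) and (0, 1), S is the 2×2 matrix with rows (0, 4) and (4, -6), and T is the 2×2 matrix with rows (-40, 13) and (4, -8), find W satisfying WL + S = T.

WL = T − S = [[-40, 9], [0, -2]].
Since L sits to the right of W, W = (T − S)L⁻¹.
L has determinant -8; L⁻¹ = [[-1/8, 1/4], [0, 1]].
W = (T − S)L⁻¹ = [[5, -1], [0, -2]].

W = [[5, -1], [0, -2]]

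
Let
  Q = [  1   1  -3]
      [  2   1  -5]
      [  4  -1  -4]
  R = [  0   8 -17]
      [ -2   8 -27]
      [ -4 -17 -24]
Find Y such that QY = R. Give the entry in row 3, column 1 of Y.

2

Q is on the left of Y, so left-multiply by Q⁻¹: Y = Q⁻¹R.
det Q = -3; the adjugate gives Q⁻¹ = [[3, -7/3, 2/3], [4, -8/3, 1/3], [2, -5/3, 1/3]].
Y = Q⁻¹R = [[3, -7/3, 2/3], [4, -8/3, 1/3], [2, -5/3, 1/3]] · [[0, 8, -17], [-2, 8, -27], [-4, -17, -24]] = [[2, -6, -4], [4, 5, -4], [2, -3, 3]].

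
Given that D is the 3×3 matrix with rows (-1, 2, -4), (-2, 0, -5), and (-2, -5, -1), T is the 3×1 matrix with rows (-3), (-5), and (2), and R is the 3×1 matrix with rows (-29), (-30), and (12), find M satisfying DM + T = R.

M = [[0], [-3], [5]]

DM = R − T = [[-26], [-25], [10]].
Left-multiplying both sides by D⁻¹ gives M = D⁻¹(R − T).
det D = 1; the adjugate gives D⁻¹ = [[-25, 22, -10], [8, -7, 3], [10, -9, 4]].
M = D⁻¹(R − T) = [[0], [-3], [5]].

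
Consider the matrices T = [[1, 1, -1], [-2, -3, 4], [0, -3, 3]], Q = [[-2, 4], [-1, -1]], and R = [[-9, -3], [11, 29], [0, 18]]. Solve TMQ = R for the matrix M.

Isolating M: multiply by T⁻¹ from the left and Q⁻¹ from the right, so M = T⁻¹RQ⁻¹.
det T = 3; the adjugate gives T⁻¹ = [[1, 0, 1/3], [2, 1, -2/3], [2, 1, -1/3]].
det Q = 6; the adjugate gives Q⁻¹ = [[-1/6, -2/3], [1/6, -1/3]].
T⁻¹R = [[-9, 3], [-7, 11], [-7, 17]].
M = (T⁻¹R)Q⁻¹ = [[2, 5], [3, 1], [4, -1]].

M = [[2, 5], [3, 1], [4, -1]]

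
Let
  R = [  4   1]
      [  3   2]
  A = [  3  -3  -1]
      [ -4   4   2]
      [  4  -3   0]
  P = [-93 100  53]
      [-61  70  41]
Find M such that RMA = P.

M = R⁻¹PA⁻¹ (apply R⁻¹ on the left and A⁻¹ on the right).
R has determinant 5; R⁻¹ = [[2/5, -1/5], [-3/5, 4/5]].
det A = -2, so A⁻¹ = [[-3, -3/2, 1], [-4, -2, 1], [2, 3/2, 0]].
R⁻¹P = [[-25, 26, 13], [7, -4, 1]].
M = (R⁻¹P)A⁻¹ = [[-3, 5, 1], [-3, -1, 3]].

M = [[-3, 5, 1], [-3, -1, 3]]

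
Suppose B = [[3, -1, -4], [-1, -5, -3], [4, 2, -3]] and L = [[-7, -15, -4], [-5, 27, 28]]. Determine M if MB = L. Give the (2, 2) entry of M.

-6

B is on the right of M, so right-multiply by B⁻¹: M = LB⁻¹.
det B = 6; the adjugate gives B⁻¹ = [[7/2, -11/6, -17/6], [-5/2, 7/6, 13/6], [3, -5/3, -8/3]].
M = LB⁻¹ = [[-7, -15, -4], [-5, 27, 28]] · [[7/2, -11/6, -17/6], [-5/2, 7/6, 13/6], [3, -5/3, -8/3]] = [[1, 2, -2], [-1, -6, -2]].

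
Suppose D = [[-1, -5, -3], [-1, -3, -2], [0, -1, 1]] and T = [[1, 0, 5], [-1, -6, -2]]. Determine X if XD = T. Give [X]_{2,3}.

D is on the right of X, so right-multiply by D⁻¹: X = TD⁻¹.
det D = -3; the adjugate gives D⁻¹ = [[5/3, -8/3, -1/3], [-1/3, 1/3, -1/3], [-1/3, 1/3, 2/3]].
X = TD⁻¹ = [[1, 0, 5], [-1, -6, -2]] · [[5/3, -8/3, -1/3], [-1/3, 1/3, -1/3], [-1/3, 1/3, 2/3]] = [[0, -1, 3], [1, 0, 1]].

1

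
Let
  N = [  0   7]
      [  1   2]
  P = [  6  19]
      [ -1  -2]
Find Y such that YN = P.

N is on the right of Y, so right-multiply by N⁻¹: Y = PN⁻¹.
N has determinant -7; N⁻¹ = [[-2/7, 1], [1/7, 0]].
Y = PN⁻¹ = [[6, 19], [-1, -2]] · [[-2/7, 1], [1/7, 0]] = [[1, 6], [0, -1]].

Y = [[1, 6], [0, -1]]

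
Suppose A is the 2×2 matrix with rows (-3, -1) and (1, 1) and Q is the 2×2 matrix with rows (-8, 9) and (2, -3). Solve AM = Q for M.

M = [[3, -3], [-1, 0]]

A is on the left of M, so left-multiply by A⁻¹: M = A⁻¹Q.
A has determinant -2; A⁻¹ = [[-1/2, -1/2], [1/2, 3/2]].
M = A⁻¹Q = [[-1/2, -1/2], [1/2, 3/2]] · [[-8, 9], [2, -3]] = [[3, -3], [-1, 0]].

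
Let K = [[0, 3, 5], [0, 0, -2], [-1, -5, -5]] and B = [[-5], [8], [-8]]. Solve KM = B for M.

M = [[3], [5], [-4]]

Since K multiplies M on the left, M = K⁻¹B.
K has determinant 6; K⁻¹ = [[-5/3, -5/3, -1], [1/3, 5/6, 0], [0, -1/2, 0]].
M = K⁻¹B = [[-5/3, -5/3, -1], [1/3, 5/6, 0], [0, -1/2, 0]] · [[-5], [8], [-8]] = [[3], [5], [-4]].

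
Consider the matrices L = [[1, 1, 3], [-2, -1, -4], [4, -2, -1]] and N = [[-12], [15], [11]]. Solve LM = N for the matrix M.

L is on the left of M, so left-multiply by L⁻¹: M = L⁻¹N.
det L = -1; the adjugate gives L⁻¹ = [[7, 5, 1], [18, 13, 2], [-8, -6, -1]].
M = L⁻¹N = [[7, 5, 1], [18, 13, 2], [-8, -6, -1]] · [[-12], [15], [11]] = [[2], [1], [-5]].

M = [[2], [1], [-5]]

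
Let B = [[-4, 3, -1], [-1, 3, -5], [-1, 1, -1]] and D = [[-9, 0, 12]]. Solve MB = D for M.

M = [[3, -3, 0]]

Since B sits to the right of M, M = DB⁻¹.
det B = 2; the adjugate gives B⁻¹ = [[1, 1, -6], [2, 3/2, -19/2], [1, 1/2, -9/2]].
M = DB⁻¹ = [[-9, 0, 12]] · [[1, 1, -6], [2, 3/2, -19/2], [1, 1/2, -9/2]] = [[3, -3, 0]].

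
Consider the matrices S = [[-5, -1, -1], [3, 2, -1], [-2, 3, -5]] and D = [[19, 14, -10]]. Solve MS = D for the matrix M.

M = [[-5, 0, 3]]

Since S sits to the right of M, M = DS⁻¹.
S has determinant 5; S⁻¹ = [[-7/5, -8/5, 3/5], [17/5, 23/5, -8/5], [13/5, 17/5, -7/5]].
M = DS⁻¹ = [[19, 14, -10]] · [[-7/5, -8/5, 3/5], [17/5, 23/5, -8/5], [13/5, 17/5, -7/5]] = [[-5, 0, 3]].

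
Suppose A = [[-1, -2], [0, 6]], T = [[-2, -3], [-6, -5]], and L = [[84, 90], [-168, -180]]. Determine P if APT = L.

P = [[5, 3], [5, 3]]

P = A⁻¹LT⁻¹ (apply A⁻¹ on the left and T⁻¹ on the right).
det A = -6, so A⁻¹ = [[-1, -1/3], [0, 1/6]].
det T = -8; the adjugate gives T⁻¹ = [[5/8, -3/8], [-3/4, 1/4]].
A⁻¹L = [[-28, -30], [-28, -30]].
P = (A⁻¹L)T⁻¹ = [[5, 3], [5, 3]].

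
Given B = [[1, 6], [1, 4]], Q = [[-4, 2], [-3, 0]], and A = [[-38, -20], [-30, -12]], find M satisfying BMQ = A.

Left-multiply by B⁻¹ and right-multiply by Q⁻¹: M = B⁻¹AQ⁻¹.
det B = -2; the adjugate gives B⁻¹ = [[-2, 3], [1/2, -1/2]].
Q has determinant 6; Q⁻¹ = [[0, -1/3], [1/2, -2/3]].
B⁻¹A = [[-14, 4], [-4, -4]].
M = (B⁻¹A)Q⁻¹ = [[2, 2], [-2, 4]].

M = [[2, 2], [-2, 4]]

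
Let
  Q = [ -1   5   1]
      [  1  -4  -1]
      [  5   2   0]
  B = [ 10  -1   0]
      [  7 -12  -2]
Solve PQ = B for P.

P = [[-5, -5, 2], [-6, -4, 1]]

Right-multiplying both sides by Q⁻¹ gives P = BQ⁻¹.
Q has determinant -5; Q⁻¹ = [[-2/5, -2/5, 1/5], [1, 1, 0], [-22/5, -27/5, 1/5]].
P = BQ⁻¹ = [[10, -1, 0], [7, -12, -2]] · [[-2/5, -2/5, 1/5], [1, 1, 0], [-22/5, -27/5, 1/5]] = [[-5, -5, 2], [-6, -4, 1]].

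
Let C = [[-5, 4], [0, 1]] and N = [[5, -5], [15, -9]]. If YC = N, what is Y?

Y = [[-1, -1], [-3, 3]]

Since C sits to the right of Y, Y = NC⁻¹.
C has determinant -5; C⁻¹ = [[-1/5, 4/5], [0, 1]].
Y = NC⁻¹ = [[5, -5], [15, -9]] · [[-1/5, 4/5], [0, 1]] = [[-1, -1], [-3, 3]].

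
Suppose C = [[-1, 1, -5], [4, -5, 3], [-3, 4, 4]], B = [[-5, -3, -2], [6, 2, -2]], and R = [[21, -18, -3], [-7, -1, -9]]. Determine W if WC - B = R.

WC = R + B = [[16, -21, -5], [-1, 1, -11]].
Since C sits to the right of W, W = (R + B)C⁻¹.
det C = 2; the adjugate gives C⁻¹ = [[-16, -12, -11], [-25/2, -19/2, -17/2], [1/2, 1/2, 1/2]].
W = (R + B)C⁻¹ = [[4, 5, 0], [-2, -3, -3]].

W = [[4, 5, 0], [-2, -3, -3]]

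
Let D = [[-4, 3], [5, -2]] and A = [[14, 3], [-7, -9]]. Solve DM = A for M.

Left-multiplying both sides by D⁻¹ gives M = D⁻¹A.
D has determinant -7; D⁻¹ = [[2/7, 3/7], [5/7, 4/7]].
M = D⁻¹A = [[2/7, 3/7], [5/7, 4/7]] · [[14, 3], [-7, -9]] = [[1, -3], [6, -3]].

M = [[1, -3], [6, -3]]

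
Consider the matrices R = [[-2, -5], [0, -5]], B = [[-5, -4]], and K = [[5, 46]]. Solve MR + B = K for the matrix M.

M = [[-5, -5]]

MR = K − B = [[10, 50]].
R is on the right of M, so right-multiply by R⁻¹: M = (K − B)R⁻¹.
det R = 10, so R⁻¹ = [[-1/2, 1/2], [0, -1/5]].
M = (K − B)R⁻¹ = [[-5, -5]].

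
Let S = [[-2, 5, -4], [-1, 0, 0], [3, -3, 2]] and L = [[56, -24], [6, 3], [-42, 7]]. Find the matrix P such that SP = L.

Since S multiplies P on the left, P = S⁻¹L.
det S = -2; the adjugate gives S⁻¹ = [[0, -1, 0], [-1, -4, -2], [-3/2, -9/2, -5/2]].
P = S⁻¹L = [[0, -1, 0], [-1, -4, -2], [-3/2, -9/2, -5/2]] · [[56, -24], [6, 3], [-42, 7]] = [[-6, -3], [4, -2], [-6, 5]].

P = [[-6, -3], [4, -2], [-6, 5]]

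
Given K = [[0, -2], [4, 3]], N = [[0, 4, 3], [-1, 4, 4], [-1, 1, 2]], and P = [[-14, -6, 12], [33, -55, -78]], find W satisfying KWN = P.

Isolating W: multiply by K⁻¹ from the left and N⁻¹ from the right, so W = K⁻¹PN⁻¹.
det K = 8; the adjugate gives K⁻¹ = [[3/8, 1/4], [-1/2, 0]].
det N = 1, so N⁻¹ = [[4, -5, 4], [-2, 3, -3], [3, -4, 4]].
K⁻¹P = [[3, -16, -15], [7, 3, -6]].
W = (K⁻¹P)N⁻¹ = [[-1, -3, 0], [4, -2, -5]].

W = [[-1, -3, 0], [4, -2, -5]]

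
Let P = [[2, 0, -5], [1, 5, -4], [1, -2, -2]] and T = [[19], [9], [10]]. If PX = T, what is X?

X = [[2], [-1], [-3]]

P is on the left of X, so left-multiply by P⁻¹: X = P⁻¹T.
det P = -1; the adjugate gives P⁻¹ = [[18, -10, -25], [2, -1, -3], [7, -4, -10]].
X = P⁻¹T = [[18, -10, -25], [2, -1, -3], [7, -4, -10]] · [[19], [9], [10]] = [[2], [-1], [-3]].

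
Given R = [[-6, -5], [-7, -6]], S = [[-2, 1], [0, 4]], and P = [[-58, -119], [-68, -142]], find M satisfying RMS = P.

M = R⁻¹PS⁻¹ (apply R⁻¹ on the left and S⁻¹ on the right).
det R = 1; the adjugate gives R⁻¹ = [[-6, 5], [7, -6]].
S has determinant -8; S⁻¹ = [[-1/2, 1/8], [0, 1/4]].
R⁻¹P = [[8, 4], [2, 19]].
M = (R⁻¹P)S⁻¹ = [[-4, 2], [-1, 5]].

M = [[-4, 2], [-1, 5]]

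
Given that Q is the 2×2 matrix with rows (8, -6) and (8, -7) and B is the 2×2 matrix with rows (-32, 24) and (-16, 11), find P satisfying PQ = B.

Q is on the right of P, so right-multiply by Q⁻¹: P = BQ⁻¹.
det Q = -8, so Q⁻¹ = [[7/8, -3/4], [1, -1]].
P = BQ⁻¹ = [[-32, 24], [-16, 11]] · [[7/8, -3/4], [1, -1]] = [[-4, 0], [-3, 1]].

P = [[-4, 0], [-3, 1]]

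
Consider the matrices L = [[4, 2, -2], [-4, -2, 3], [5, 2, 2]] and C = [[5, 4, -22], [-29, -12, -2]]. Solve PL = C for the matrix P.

P = [[-1, -6, -3], [5, 6, -5]]

Since L sits to the right of P, P = CL⁻¹.
det L = 2, so L⁻¹ = [[-5, -4, 1], [23/2, 9, -2], [1, 1, 0]].
P = CL⁻¹ = [[5, 4, -22], [-29, -12, -2]] · [[-5, -4, 1], [23/2, 9, -2], [1, 1, 0]] = [[-1, -6, -3], [5, 6, -5]].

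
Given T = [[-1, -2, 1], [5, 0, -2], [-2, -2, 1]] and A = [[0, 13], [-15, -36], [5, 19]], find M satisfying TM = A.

M = [[-5, -6], [0, -2], [-5, 3]]

Left-multiplying both sides by T⁻¹ gives M = T⁻¹A.
det T = -4; the adjugate gives T⁻¹ = [[1, 0, -1], [1/4, -1/4, -3/4], [5/2, -1/2, -5/2]].
M = T⁻¹A = [[1, 0, -1], [1/4, -1/4, -3/4], [5/2, -1/2, -5/2]] · [[0, 13], [-15, -36], [5, 19]] = [[-5, -6], [0, -2], [-5, 3]].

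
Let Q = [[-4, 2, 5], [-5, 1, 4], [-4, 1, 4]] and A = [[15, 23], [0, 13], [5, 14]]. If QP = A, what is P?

Left-multiplying both sides by Q⁻¹ gives P = Q⁻¹A.
det Q = 3, so Q⁻¹ = [[0, -1, 1], [4/3, 4/3, -3], [-1/3, -4/3, 2]].
P = Q⁻¹A = [[0, -1, 1], [4/3, 4/3, -3], [-1/3, -4/3, 2]] · [[15, 23], [0, 13], [5, 14]] = [[5, 1], [5, 6], [5, 3]].

P = [[5, 1], [5, 6], [5, 3]]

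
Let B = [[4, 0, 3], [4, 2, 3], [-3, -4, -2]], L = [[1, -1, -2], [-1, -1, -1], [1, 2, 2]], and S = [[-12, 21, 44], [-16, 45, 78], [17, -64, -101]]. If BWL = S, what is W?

W = [[-5, -3, -1], [-5, 1, 4], [-1, -4, -3]]

Left-multiply by B⁻¹ and right-multiply by L⁻¹: W = B⁻¹SL⁻¹.
det B = 2; the adjugate gives B⁻¹ = [[4, -6, -3], [-1/2, 1/2, 0], [-5, 8, 4]].
det L = 1, so L⁻¹ = [[0, -2, -1], [1, 4, 3], [-1, -3, -2]].
B⁻¹S = [[-3, 6, 11], [-2, 12, 17], [0, -1, 0]].
W = (B⁻¹S)L⁻¹ = [[-5, -3, -1], [-5, 1, 4], [-1, -4, -3]].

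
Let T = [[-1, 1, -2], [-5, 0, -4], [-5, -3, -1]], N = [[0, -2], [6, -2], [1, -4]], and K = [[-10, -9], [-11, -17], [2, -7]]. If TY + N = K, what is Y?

Y = [[1, 3], [-3, -4], [3, 0]]

TY = K − N = [[-10, -7], [-17, -15], [1, -3]].
Left-multiplying both sides by T⁻¹ gives Y = T⁻¹(K − N).
det T = -3, so T⁻¹ = [[4, -7/3, 4/3], [-5, 3, -2], [-5, 8/3, -5/3]].
Y = T⁻¹(K − N) = [[1, 3], [-3, -4], [3, 0]].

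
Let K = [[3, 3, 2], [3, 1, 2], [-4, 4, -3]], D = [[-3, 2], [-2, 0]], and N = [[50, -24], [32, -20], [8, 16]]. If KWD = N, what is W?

W = [[-3, -2], [-1, -3], [0, 4]]

Left-multiply by K⁻¹ and right-multiply by D⁻¹: W = K⁻¹ND⁻¹.
K has determinant 2; K⁻¹ = [[-11/2, 17/2, 2], [1/2, -1/2, 0], [8, -12, -3]].
det D = 4, so D⁻¹ = [[0, -1/2], [1/2, -3/4]].
K⁻¹N = [[13, -6], [9, -2], [-8, 0]].
W = (K⁻¹N)D⁻¹ = [[-3, -2], [-1, -3], [0, 4]].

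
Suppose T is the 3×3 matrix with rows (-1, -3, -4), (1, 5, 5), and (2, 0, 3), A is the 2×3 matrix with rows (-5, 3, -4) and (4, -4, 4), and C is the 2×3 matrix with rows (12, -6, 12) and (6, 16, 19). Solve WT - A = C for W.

WT = C + A = [[7, -3, 8], [10, 12, 23]].
T is on the right of W, so right-multiply by T⁻¹: W = (C + A)T⁻¹.
det T = 4; the adjugate gives T⁻¹ = [[15/4, 9/4, 5/4], [7/4, 5/4, 1/4], [-5/2, -3/2, -1/2]].
W = (C + A)T⁻¹ = [[1, 0, 4], [1, 3, 4]].

W = [[1, 0, 4], [1, 3, 4]]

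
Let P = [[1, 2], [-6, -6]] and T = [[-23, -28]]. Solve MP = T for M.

M = [[-5, 3]]

P is on the right of M, so right-multiply by P⁻¹: M = TP⁻¹.
det P = 6, so P⁻¹ = [[-1, -1/3], [1, 1/6]].
M = TP⁻¹ = [[-23, -28]] · [[-1, -1/3], [1, 1/6]] = [[-5, 3]].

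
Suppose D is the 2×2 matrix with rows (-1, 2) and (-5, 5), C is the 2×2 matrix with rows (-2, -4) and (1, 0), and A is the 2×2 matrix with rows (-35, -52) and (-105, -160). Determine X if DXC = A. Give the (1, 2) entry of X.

1

Left-multiply by D⁻¹ and right-multiply by C⁻¹: X = D⁻¹AC⁻¹.
det D = 5; the adjugate gives D⁻¹ = [[1, -2/5], [1, -1/5]].
det C = 4; the adjugate gives C⁻¹ = [[0, 1], [-1/4, -1/2]].
D⁻¹A = [[7, 12], [-14, -20]].
X = (D⁻¹A)C⁻¹ = [[-3, 1], [5, -4]].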